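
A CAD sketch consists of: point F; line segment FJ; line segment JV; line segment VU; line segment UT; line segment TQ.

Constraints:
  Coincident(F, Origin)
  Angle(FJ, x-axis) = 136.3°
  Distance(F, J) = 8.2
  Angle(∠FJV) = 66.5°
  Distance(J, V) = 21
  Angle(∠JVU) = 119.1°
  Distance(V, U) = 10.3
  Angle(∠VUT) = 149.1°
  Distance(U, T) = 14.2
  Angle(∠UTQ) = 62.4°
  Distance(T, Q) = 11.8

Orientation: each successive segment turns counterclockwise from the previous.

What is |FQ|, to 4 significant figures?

15.55

F is at the origin; FJ runs at 136.3° with length 8.2, so J = (-5.928, 5.665). ∠FJV = 66.5° gives JV at -110.2° from the x-axis; with |JV| = 21.0, V = (-13.18, -14.04). ∠JVU = 119.1° gives VU at -49.30° from the x-axis; with |VU| = 10.3, U = (-6.463, -21.85). ∠VUT = 149.1° gives UT at -18.40° from the x-axis; with |UT| = 14.2, T = (7.011, -26.33). ∠UTQ = 62.4° gives TQ at 99.20° from the x-axis; with |TQ| = 11.8, Q = (5.124, -14.69). Then |FQ| = |Q − F| = 15.55.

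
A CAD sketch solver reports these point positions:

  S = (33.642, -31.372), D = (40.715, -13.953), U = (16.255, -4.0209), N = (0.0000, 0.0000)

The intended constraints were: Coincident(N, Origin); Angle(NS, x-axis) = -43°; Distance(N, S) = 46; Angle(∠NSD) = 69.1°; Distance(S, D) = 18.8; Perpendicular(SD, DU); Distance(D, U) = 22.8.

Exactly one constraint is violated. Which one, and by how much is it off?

Distance(D, U) = 22.8 — off by 3.60.

N = (0.00, 0.00) ✓; NS at -43.00° ✓; |NS| = 46.00 ✓; ∠NSD = 69.10° ✓; |SD| = 18.80 ✓; ∠(SD, DU) = 90.00° ✓; |DU| = 26.40 ✗.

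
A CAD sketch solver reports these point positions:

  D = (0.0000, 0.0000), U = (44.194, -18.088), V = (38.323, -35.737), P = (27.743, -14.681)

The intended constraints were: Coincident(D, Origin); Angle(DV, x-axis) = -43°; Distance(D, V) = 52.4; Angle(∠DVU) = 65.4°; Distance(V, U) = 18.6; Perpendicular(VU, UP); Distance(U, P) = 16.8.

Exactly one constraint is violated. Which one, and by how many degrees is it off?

Perpendicular(VU, UP) — off by 6.70°.

D = (0.00, 0.00) ✓; DV at -43.00° ✓; |DV| = 52.40 ✓; ∠DVU = 65.40° ✓; |VU| = 18.60 ✓; ∠(VU, UP) = 96.70° ✗; |UP| = 16.80 ✓.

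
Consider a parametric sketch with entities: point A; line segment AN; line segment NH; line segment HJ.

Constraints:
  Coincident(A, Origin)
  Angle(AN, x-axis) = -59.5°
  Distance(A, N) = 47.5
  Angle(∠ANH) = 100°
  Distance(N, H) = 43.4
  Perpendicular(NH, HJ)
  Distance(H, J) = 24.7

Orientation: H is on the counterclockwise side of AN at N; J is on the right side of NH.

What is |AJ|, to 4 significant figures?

88.19

A is at the origin; AN runs at -59.5° with length 47.5, so N = 47.5·(cos -59.5°, sin -59.5°) = (24.11, -40.93). ∠ANH = 100.0°, so NH runs at -59.5° + (180° − 100.0°) = 20.50° from the x-axis; with |NH| = 43.4, H = N + 43.4·(cos 20.50°, sin 20.50°) = (64.76, -25.73). NH ⟂ HJ; with |HJ| = 24.7 on the right of NH, J = H + 24.7·(0.3502, -0.9367) = (73.41, -48.86). Then |AJ| = |J − A| = 88.19.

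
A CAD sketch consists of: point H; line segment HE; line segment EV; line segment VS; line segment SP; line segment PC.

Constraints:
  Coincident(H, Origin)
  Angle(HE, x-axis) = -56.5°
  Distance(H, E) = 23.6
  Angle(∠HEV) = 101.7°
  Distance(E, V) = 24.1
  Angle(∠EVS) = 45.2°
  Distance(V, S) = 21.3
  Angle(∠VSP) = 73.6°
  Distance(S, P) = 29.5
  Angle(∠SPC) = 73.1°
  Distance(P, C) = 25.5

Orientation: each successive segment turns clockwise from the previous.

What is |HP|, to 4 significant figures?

33.85

H is at the origin; HE runs at -56.5° with length 23.6, so E = (13.03, -19.68). ∠HEV = 101.7° gives EV at -134.8° from the x-axis; with |EV| = 24.1, V = (-3.956, -36.78). ∠EVS = 45.2° gives VS at 90.40° from the x-axis; with |VS| = 21.3, S = (-4.105, -15.48). ∠VSP = 73.6° gives SP at -16.00° from the x-axis; with |SP| = 29.5, P = (24.25, -23.61). Then |HP| = |P − H| = 33.85.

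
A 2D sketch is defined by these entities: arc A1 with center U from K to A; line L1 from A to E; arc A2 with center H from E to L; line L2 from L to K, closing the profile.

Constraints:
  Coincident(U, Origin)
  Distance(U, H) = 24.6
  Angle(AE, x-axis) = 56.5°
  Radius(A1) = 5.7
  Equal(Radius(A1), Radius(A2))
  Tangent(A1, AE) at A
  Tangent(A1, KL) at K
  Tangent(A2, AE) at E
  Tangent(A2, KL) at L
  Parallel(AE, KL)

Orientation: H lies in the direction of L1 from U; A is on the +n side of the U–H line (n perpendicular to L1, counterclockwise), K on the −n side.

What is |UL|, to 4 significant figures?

25.25

The slot axis is L1's direction at 56.5°, so u = (cos 56.5°, sin 56.5°) = (0.5519, 0.8339) and n = (−sin 56.5°, cos 56.5°) = (-0.8339, 0.5519). U is at the origin and H lies 24.6 along u from U, so H = 24.6·u = (13.58, 20.51). Tangency of A1 to both parallel lines with radius 5.7 puts A and K at U ± 5.7·n: A = (-4.753, 3.146), K = (4.753, -3.146). Equal radii place E and L the same way about H: E = H + 5.7·n = (8.825, 23.66), L = H − 5.7·n = (18.33, 17.37). Then |UL| = |L − U| = 25.25.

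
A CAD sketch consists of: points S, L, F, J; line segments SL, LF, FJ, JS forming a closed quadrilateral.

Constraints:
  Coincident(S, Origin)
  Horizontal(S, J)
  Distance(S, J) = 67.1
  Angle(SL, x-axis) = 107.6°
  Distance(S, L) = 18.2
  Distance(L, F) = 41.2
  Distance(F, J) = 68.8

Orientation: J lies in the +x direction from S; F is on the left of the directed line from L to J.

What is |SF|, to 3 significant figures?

53.7

Checks: |LF| = 41.20 ✓; |FJ| = 68.80 ✓.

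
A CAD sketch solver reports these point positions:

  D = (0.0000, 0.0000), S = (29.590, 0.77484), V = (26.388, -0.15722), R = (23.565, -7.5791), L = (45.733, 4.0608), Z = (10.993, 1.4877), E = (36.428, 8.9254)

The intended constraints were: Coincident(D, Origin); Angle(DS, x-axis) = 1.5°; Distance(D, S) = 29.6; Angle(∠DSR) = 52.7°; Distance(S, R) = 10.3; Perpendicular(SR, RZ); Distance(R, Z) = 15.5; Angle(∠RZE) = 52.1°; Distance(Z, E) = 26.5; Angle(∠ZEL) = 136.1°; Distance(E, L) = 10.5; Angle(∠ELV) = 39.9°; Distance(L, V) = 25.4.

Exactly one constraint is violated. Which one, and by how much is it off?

Distance(L, V) = 25.4 — off by 5.60.

D = (0.00, 0.00) ✓; DS at 1.500° ✓; |DS| = 29.60 ✓; ∠DSR = 52.70° ✓; |SR| = 10.30 ✓; ∠(SR, RZ) = 90.00° ✓; |RZ| = 15.50 ✓; ∠RZE = 52.10° ✓; |ZE| = 26.50 ✓; ∠ZEL = 136.1° ✓; |EL| = 10.50 ✓; ∠ELV = 39.90° ✓; |LV| = 19.80 ✗.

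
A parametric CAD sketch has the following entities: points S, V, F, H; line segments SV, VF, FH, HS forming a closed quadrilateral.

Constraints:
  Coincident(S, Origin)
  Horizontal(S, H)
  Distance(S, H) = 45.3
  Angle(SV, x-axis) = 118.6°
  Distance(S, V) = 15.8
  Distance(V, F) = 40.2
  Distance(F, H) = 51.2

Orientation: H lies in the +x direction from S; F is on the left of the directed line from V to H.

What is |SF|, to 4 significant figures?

47.94

S is at the origin; S and H share the same y with |SH| = 45.3 and H in +x, so H = (45.3, 0). SV runs at 118.6° with |SV| = 15.8, so V = (-7.563, 13.87). F is determined by |VF| = 40.2 and |FH| = 51.2 together: it lies at the intersection of circle(V, 40.2) and circle(H, 51.2). With |VH| = 54.65, the foot of the radical line on VH is 18.13 from V and the perpendicular offset is √(40.2² − 18.13²) = 35.88. Taking the left-of-VH solution: F = (19.08, 43.98).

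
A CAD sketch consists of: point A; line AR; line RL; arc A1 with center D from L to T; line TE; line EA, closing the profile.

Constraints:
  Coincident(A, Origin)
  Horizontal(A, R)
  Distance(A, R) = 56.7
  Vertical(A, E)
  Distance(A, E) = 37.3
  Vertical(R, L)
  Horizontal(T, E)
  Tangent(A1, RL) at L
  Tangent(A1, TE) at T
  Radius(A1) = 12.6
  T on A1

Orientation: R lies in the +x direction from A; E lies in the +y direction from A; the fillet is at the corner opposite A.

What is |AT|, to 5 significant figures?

57.759

A is at the origin; AR is horizontal with |AR| = 56.7 and R on the +x side, so R = (56.700, 0.0000). A and E share the same x with |AE| = 37.3 and E on the +y side, so E = (0.0000, 37.300). The virtual corner opposite A is at (56.700, 37.300). Since A1 is tangent to RL there, DL ⟂ RL and the tangent condition forces DT to be normal to TE, with radius 12.6, so the center D sits 12.6 in from both sides at D = (44.100, 24.700). That places the tangent points at L = (56.700, 24.700) on RL and T = (44.100, 37.300) on TE. Then |AT| = |T − A| = 57.759.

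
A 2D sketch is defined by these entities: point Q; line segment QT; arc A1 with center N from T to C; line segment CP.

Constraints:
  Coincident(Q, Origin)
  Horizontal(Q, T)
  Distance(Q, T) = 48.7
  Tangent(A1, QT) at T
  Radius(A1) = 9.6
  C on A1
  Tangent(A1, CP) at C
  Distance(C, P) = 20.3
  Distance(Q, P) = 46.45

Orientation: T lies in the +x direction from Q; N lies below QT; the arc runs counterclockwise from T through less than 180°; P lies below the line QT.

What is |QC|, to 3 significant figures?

40.1

Q is at the origin; Q and T share the same y with |QT| = 48.7 and T on the +x side, so T = (48.7, 0.00). Since A1 is tangent to QT there, NT ⟂ QT, so N = T + (0, -9.6) = (48.7, -9.60). Since NC ⟂ CP (tangency), |NP| = √(9.6² + 20.3²) = 22.5 regardless of where C sits on A1. So P lies on both circle(Q, 46.45) and circle(N, 22.5); the below-QT intersection is P = (36.6, -28.5). C is the foot of the tangent from P: C = (39.2, -8.40).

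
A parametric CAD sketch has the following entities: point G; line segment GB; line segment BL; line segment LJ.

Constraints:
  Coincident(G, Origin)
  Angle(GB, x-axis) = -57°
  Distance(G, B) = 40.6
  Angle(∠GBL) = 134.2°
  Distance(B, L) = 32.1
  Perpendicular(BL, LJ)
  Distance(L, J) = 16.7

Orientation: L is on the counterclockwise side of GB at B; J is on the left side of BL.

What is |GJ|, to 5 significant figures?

61.666

G is at the origin; GB runs at -57.0° with length 40.6, so B = 40.6·(cos -57.0°, sin -57.0°) = (22.112, -34.050). ∠GBL = 134.2°, so BL runs at -57.0° + (180° − 134.2°) = -11.200° from the x-axis; with |BL| = 32.1, L = B + 32.1·(cos -11.200°, sin -11.200°) = (53.601, -40.285). BL is perpendicular to LJ; with |LJ| = 16.7 on the left of BL, J = L + 16.7·(0.19423, 0.98096) = (56.845, -23.903). Then |GJ| = |J − G| = 61.666.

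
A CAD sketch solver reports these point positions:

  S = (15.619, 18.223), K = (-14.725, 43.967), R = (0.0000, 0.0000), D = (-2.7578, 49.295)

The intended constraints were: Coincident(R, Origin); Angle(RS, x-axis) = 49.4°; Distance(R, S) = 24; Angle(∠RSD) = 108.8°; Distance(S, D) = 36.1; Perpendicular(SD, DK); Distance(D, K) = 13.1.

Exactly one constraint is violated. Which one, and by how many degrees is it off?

Perpendicular(SD, DK) — off by 6.60°.

R = (0.00, 0.00) ✓; RS at 49.40° ✓; |RS| = 24.00 ✓; ∠RSD = 108.8° ✓; |SD| = 36.10 ✓; ∠(SD, DK) = 83.40° ✗; |DK| = 13.10 ✓.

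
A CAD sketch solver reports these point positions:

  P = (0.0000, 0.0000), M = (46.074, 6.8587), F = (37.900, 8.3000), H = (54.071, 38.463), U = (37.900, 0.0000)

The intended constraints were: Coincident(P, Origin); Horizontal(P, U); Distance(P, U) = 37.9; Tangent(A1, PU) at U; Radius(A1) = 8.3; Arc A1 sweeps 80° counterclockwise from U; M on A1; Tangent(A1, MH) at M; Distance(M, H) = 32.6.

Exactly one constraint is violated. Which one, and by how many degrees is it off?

Tangent(A1, MH) at M — off by 4.20°.

P = (0.00, 0.00) ✓; P.y = 0.00, U.y = 0.00 ✓; |PU| = 37.90 ✓; ∠(FU, UP) = 90.00° ✓; |FU| = 8.300 ✓; bearing(F→M) − bearing(F→U) = 80.00° ✓; |FM| = 8.300 ✓; ∠(FM, MH) = 94.20° ✗; |MH| = 32.60 ✓.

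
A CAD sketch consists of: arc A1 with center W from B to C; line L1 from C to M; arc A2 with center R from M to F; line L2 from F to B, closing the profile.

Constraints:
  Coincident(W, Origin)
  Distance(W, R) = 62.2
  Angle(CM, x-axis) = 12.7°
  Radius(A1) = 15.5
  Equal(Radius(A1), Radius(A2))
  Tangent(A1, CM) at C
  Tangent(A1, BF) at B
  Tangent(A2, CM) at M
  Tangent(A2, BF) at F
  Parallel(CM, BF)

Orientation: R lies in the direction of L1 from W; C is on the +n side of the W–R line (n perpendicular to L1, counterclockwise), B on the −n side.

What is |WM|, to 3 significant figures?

64.1

Tangency of A1 to both parallel lines with radius 15.5 puts C and B at W ± 15.5·n: C = (-3.41, 15.1), B = (3.41, -15.1). Equal radii place M and F the same way about R: M = R + 15.5·n = (57.3, 28.8), F = R − 15.5·n = (64.1, -1.45). Then |WM| = |M − W| = 64.1.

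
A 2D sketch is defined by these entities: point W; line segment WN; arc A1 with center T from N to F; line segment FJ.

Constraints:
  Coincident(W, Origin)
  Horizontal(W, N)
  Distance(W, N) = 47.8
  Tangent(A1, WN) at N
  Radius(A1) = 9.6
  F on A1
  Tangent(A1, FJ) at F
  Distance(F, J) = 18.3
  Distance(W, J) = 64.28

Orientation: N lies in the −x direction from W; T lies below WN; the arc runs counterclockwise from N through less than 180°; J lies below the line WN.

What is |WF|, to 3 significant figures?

58.1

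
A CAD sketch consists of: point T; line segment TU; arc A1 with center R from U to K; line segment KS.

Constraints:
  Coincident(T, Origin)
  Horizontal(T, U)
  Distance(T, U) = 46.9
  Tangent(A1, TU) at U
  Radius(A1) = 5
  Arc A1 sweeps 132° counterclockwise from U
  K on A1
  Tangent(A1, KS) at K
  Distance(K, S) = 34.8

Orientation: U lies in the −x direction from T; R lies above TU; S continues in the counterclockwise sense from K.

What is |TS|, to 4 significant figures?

74.76

On A1, U sits at bearing -90° from R; a 132° counterclockwise sweep puts K at bearing 42°, so K = R + 5.0·(cos 42°, sin 42°) = (-43.18, 8.346). The tangent condition forces RK to be normal to KS, so KS runs along (−sin 42°, cos 42°); with |KS| = 34.8, S = (-66.47, 34.21). Then |TS| = |S − T| = 74.76.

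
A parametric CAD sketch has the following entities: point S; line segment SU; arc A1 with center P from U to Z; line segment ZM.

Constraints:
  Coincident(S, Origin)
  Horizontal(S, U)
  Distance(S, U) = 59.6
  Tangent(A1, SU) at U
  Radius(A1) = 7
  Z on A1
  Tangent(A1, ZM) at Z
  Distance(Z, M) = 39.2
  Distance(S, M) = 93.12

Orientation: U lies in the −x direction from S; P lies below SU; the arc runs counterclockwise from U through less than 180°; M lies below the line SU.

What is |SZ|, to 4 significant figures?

65.76

S is at the origin; SU is horizontal with |SU| = 59.6 and U on the −x side, so U = (-59.60, 0.000). The tangent condition forces PU to be normal to SU, so P = U + (0, -7) = (-59.60, -7.000). Since PZ ⟂ ZM (tangency), |PM| = √(7.0² + 39.2²) = 39.82 regardless of where Z sits on A1. So M lies on both circle(S, 93.12) and circle(P, 39.82); the below-SU intersection is M = (-85.26, -37.45). Z is the foot of the tangent from M: Z = (-65.66, -3.501).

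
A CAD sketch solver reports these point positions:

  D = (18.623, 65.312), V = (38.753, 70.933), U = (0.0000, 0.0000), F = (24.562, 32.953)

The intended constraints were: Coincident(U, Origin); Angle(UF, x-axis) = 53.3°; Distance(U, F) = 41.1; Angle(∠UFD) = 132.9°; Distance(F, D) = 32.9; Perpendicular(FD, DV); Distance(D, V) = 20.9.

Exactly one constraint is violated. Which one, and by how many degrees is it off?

Perpendicular(FD, DV) — off by 5.20°.

U = (0.00, 0.00) ✓; UF at 53.30° ✓; |UF| = 41.10 ✓; ∠UFD = 132.9° ✓; |FD| = 32.90 ✓; ∠(FD, DV) = 84.80° ✗; |DV| = 20.90 ✓.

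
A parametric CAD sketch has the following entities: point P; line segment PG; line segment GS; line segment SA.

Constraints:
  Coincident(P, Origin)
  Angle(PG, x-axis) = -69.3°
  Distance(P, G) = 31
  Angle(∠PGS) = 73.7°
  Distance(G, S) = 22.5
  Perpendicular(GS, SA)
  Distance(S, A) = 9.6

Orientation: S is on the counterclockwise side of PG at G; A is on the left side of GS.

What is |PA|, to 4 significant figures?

24.43

∠PGS = 73.7°, so GS runs at -69.3° + (180° − 73.7°) = 37.00° from the x-axis; with |GS| = 22.5, S = G + 22.5·(cos 37.00°, sin 37.00°) = (28.93, -15.46). GS ⟂ SA; with |SA| = 9.6 on the left of GS, A = S + 9.6·(-0.6018, 0.7986) = (23.15, -7.791). Then |PA| = |A − P| = 24.43.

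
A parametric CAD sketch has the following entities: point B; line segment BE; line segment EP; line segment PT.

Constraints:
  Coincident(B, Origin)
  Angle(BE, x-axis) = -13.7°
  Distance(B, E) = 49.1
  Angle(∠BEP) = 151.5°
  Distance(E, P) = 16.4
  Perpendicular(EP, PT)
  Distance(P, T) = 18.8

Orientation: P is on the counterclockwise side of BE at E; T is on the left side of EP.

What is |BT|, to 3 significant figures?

59.7

∠BEP = 151.5°, so EP runs at -13.7° + (180° − 151.5°) = 14.8° from the x-axis; with |EP| = 16.4, P = E + 16.4·(cos 14.8°, sin 14.8°) = (63.6, -7.44). EP is perpendicular to PT; with |PT| = 18.8 on the left of EP, T = P + 18.8·(-0.255, 0.967) = (58.8, 10.7). Then |BT| = |T − B| = 59.7.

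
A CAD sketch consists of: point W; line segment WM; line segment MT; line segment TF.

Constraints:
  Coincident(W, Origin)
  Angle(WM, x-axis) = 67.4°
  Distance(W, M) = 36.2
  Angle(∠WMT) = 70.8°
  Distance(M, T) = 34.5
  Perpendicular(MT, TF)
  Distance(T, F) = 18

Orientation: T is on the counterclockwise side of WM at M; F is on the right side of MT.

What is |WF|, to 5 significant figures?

56.868

W is at the origin; WM runs at 67.4° with length 36.2, so M = 36.2·(cos 67.4°, sin 67.4°) = (13.911, 33.420). ∠WMT = 70.8°, so MT runs at 67.4° + (180° − 70.8°) = 176.60° from the x-axis; with |MT| = 34.5, T = M + 34.5·(cos 176.60°, sin 176.60°) = (-20.528, 35.466). MT is perpendicular to TF; with |TF| = 18.0 on the right of MT, F = T + 18.0·(0.059306, 0.99824) = (-19.460, 53.435). Then |WF| = |F − W| = 56.868.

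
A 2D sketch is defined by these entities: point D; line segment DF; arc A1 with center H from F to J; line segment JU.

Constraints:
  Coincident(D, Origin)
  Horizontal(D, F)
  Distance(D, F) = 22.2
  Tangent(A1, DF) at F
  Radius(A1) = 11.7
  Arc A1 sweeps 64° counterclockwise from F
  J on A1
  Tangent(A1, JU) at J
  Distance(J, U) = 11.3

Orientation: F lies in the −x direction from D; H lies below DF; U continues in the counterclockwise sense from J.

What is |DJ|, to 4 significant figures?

33.37

D is at the origin; D and F share the same y with |DF| = 22.2 and F on the −x side, so F = (-22.20, 0.000). Since A1 is tangent to DF there, HF ⟂ DF, so H = F + (0, -11.7) = (-22.20, -11.70). On A1, F sits at bearing 90° from H; a 64° counterclockwise sweep puts J at bearing 154°, so J = H + 11.7·(cos 154°, sin 154°) = (-32.72, -6.571). Then |DJ| = |J − D| = 33.37.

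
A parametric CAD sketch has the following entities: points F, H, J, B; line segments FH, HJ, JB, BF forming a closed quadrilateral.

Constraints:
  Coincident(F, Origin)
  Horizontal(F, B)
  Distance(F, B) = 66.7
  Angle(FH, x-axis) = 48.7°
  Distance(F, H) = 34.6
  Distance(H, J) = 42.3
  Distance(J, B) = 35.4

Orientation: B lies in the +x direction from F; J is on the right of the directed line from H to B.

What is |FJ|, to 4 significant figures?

37.47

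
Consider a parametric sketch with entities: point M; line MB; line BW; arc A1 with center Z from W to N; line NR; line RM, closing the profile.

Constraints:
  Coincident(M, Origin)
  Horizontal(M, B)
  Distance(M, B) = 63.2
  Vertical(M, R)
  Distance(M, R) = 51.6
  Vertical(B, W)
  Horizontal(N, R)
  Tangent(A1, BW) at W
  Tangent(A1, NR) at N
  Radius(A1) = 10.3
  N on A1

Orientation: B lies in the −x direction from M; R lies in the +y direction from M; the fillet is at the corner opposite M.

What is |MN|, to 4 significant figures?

73.90

M is at the origin; MB is horizontal with |MB| = 63.2 and B on the −x side, so B = (-63.20, 0.000). MR is vertical with |MR| = 51.6 and R on the +y side, so R = (0.000, 51.60). The virtual corner opposite M is at (-63.20, 51.60). Tangency of A1 to BW means the radius ZW is perpendicular to BW and tangency of A1 to NR means the radius ZN is perpendicular to NR, with radius 10.3, so the center Z sits 10.3 in from both sides at Z = (-52.90, 41.30). That places the tangent points at W = (-63.20, 41.30) on BW and N = (-52.90, 51.60) on NR. Then |MN| = |N − M| = 73.90.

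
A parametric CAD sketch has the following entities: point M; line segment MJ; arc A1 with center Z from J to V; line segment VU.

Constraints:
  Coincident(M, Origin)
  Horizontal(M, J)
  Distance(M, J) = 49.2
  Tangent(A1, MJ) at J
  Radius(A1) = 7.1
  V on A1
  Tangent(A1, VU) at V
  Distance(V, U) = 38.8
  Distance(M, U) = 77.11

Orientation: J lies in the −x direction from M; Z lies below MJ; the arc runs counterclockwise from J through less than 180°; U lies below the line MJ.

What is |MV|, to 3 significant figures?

56.5

M is at the origin; MJ is horizontal with |MJ| = 49.2 and J on the −x side, so J = (-49.2, 0.00). Since A1 is tangent to MJ there, ZJ ⟂ MJ, so Z = J + (0, -7.1) = (-49.2, -7.10). Since ZV ⟂ VU (tangency), |ZU| = √(7.1² + 38.8²) = 39.4 regardless of where V sits on A1. So U lies on both circle(M, 77.11) and circle(Z, 39.4); the below-MJ intersection is U = (-63.4, -43.9). V is the foot of the tangent from U: V = (-56.2, -5.78).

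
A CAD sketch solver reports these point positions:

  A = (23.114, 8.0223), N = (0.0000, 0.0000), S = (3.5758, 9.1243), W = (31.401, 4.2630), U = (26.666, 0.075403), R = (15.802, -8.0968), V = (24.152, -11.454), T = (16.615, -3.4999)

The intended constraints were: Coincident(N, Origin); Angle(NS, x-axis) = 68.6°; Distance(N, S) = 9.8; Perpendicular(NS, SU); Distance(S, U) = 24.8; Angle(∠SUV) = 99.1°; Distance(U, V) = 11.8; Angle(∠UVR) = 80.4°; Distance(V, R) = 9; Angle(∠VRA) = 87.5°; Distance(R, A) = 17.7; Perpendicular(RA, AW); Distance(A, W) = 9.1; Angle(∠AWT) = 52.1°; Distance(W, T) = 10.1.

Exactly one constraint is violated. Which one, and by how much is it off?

Distance(W, T) = 10.1 — off by 6.60.

N = (0.00, 0.00) ✓; NS at 68.60° ✓; |NS| = 9.800 ✓; ∠(NS, SU) = 90.00° ✓; |SU| = 24.80 ✓; ∠SUV = 99.10° ✓; |UV| = 11.80 ✓; ∠UVR = 80.40° ✓; |VR| = 9.000 ✓; ∠VRA = 87.50° ✓; |RA| = 17.70 ✓; ∠(RA, AW) = 90.00° ✓; |AW| = 9.100 ✓; ∠AWT = 52.10° ✓; |WT| = 16.70 ✗.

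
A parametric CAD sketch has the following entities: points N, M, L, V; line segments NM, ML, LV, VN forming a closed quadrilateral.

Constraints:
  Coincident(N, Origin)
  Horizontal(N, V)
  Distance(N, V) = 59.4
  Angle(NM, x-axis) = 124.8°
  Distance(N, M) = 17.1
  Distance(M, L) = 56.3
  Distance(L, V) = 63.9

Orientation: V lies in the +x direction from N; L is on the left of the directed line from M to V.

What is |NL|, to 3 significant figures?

62.4

N is at the origin; N and V share the same y with |NV| = 59.4 and V in +x, so V = (59.4, 0). NM runs at 124.8° with |NM| = 17.1, so M = (-9.76, 14.0). L is determined by |ML| = 56.3 and |LV| = 63.9 together: it lies at the intersection of circle(M, 56.3) and circle(V, 63.9). With |MV| = 70.6, the foot of the radical line on MV is 28.8 from M and the perpendicular offset is √(56.3² − 28.8²) = 48.4. Taking the left-of-MV solution: L = (28.1, 55.7).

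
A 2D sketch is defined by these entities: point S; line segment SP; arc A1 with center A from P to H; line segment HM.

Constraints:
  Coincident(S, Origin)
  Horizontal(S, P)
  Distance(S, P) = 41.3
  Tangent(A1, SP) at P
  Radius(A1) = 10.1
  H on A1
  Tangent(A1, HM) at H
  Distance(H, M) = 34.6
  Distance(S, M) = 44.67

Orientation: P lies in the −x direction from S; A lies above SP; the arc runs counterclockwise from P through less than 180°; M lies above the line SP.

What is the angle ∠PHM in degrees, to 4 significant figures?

144.4°

Checks: S.y = 0.00, P.y = 0.00 ✓; |AH| = 10.10 ✓; ∠(AH, HM) = 90.00° ✓; |HM| = 34.60 ✓; |SM| = 44.67 ✓.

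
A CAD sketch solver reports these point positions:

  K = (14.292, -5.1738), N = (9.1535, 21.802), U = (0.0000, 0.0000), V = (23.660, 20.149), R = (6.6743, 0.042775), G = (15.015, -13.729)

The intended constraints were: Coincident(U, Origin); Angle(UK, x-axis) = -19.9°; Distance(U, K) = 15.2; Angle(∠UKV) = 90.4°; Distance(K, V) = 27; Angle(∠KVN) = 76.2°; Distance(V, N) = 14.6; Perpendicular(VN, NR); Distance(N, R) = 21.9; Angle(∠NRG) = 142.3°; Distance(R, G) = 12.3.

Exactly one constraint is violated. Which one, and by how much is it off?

Distance(R, G) = 12.3 — off by 3.80.

U = (0.00, 0.00) ✓; UK at -19.90° ✓; |UK| = 15.20 ✓; ∠UKV = 90.40° ✓; |KV| = 27.00 ✓; ∠KVN = 76.20° ✓; |VN| = 14.60 ✓; ∠(VN, NR) = 90.00° ✓; |NR| = 21.90 ✓; ∠NRG = 142.3° ✓; |RG| = 16.10 ✗.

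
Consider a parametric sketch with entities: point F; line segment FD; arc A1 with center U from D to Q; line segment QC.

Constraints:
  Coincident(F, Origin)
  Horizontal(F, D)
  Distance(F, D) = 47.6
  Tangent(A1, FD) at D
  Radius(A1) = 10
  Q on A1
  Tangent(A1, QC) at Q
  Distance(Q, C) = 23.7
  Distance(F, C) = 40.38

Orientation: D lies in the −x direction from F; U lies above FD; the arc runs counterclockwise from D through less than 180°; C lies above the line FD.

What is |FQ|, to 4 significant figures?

38.87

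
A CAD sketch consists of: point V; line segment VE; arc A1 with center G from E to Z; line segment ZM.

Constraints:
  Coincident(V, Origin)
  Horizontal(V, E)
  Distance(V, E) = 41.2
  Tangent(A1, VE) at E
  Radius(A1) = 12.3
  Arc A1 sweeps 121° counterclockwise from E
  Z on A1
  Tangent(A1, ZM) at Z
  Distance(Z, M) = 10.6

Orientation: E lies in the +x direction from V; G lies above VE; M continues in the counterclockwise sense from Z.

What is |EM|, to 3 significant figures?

28.2

V is at the origin; V and E share the same y with |VE| = 41.2 and E on the +x side, so E = (41.2, 0.00). A1 meets VE tangentially, so GE is at right angles to VE, so G = E + (0, 12.3) = (41.2, 12.3). On A1, E sits at bearing -90° from G; a 121° counterclockwise sweep puts Z at bearing 31°, so Z = G + 12.3·(cos 31°, sin 31°) = (51.7, 18.6). Since A1 is tangent to ZM there, GZ ⟂ ZM, so ZM runs along (−sin 31°, cos 31°); with |ZM| = 10.6, M = (46.3, 27.7). Then |EM| = |M − E| = 28.2.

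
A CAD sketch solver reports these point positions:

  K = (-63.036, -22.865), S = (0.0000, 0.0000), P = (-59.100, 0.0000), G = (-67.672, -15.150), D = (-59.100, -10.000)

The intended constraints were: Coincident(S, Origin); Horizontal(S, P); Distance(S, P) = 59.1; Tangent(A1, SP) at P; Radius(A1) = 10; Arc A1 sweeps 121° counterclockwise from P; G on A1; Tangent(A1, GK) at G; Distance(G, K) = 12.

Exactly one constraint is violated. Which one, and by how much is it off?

Distance(G, K) = 12 — off by 3.00.

S = (0.00, 0.00) ✓; S.y = 0.00, P.y = 0.00 ✓; |SP| = 59.10 ✓; ∠(DP, PS) = 90.00° ✓; |DP| = 10.00 ✓; bearing(D→G) − bearing(D→P) = 121.0° ✓; |DG| = 10.00 ✓; ∠(DG, GK) = 90.00° ✓; |GK| = 9.001 ✗.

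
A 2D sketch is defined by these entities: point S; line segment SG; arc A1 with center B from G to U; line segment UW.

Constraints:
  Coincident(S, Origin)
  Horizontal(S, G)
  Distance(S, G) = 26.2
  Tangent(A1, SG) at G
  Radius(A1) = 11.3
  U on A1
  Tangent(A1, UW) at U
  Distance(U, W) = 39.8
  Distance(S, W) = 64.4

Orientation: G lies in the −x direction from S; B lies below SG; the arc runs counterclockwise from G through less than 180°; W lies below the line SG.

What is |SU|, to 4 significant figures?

38.91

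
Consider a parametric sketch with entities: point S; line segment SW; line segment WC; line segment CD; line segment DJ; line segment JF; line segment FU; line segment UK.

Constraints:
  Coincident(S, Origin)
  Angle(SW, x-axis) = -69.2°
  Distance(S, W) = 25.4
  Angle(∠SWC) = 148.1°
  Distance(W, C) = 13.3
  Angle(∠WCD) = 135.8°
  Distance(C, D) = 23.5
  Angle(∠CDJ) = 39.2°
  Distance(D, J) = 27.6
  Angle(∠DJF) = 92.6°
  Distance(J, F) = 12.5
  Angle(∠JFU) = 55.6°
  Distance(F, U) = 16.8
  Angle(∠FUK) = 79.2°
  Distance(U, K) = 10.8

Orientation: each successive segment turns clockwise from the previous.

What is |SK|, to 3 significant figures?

30.7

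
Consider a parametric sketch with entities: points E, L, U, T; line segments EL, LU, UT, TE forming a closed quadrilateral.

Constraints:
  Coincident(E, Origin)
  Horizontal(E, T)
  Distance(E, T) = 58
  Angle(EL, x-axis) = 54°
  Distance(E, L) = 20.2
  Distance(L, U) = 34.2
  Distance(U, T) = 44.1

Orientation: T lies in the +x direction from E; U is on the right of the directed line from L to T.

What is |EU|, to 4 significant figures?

24.66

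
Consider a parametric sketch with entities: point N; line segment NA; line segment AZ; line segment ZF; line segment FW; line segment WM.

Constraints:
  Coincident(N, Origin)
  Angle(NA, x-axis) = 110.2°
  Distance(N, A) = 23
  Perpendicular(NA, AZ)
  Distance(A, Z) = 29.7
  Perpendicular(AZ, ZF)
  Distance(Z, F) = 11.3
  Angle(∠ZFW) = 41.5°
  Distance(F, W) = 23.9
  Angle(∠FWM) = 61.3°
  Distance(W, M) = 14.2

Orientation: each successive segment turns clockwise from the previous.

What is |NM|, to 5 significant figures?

42.897

∠ZFW = 41.5° gives FW at 151.70° from the x-axis; with |FW| = 23.9, W = (2.7898, 32.566). ∠FWM = 61.3° gives WM at 33.000° from the x-axis; with |WM| = 14.2, M = (14.699, 40.300). Then |NM| = |M − N| = 42.897.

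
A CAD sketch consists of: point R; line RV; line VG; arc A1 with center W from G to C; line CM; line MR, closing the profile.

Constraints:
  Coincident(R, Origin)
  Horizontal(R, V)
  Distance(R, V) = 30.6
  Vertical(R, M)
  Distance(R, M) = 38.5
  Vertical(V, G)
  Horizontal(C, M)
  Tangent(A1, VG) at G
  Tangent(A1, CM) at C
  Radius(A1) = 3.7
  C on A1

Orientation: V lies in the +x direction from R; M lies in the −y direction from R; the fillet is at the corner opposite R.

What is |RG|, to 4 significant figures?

46.34

R is at the origin; R and V share the same y with |RV| = 30.6 and V on the +x side, so V = (30.60, 0.000). RM is vertical with |RM| = 38.5 and M on the −y side, so M = (0.000, -38.50). The virtual corner opposite R is at (30.60, -38.50). A1 meets VG tangentially, so WG is at right angles to VG and A1 meets CM tangentially, so WC is at right angles to CM, with radius 3.7, so the center W sits 3.7 in from both sides at W = (26.90, -34.80). That places the tangent points at G = (30.60, -34.80) on VG and C = (26.90, -38.50) on CM. Then |RG| = |G − R| = 46.34.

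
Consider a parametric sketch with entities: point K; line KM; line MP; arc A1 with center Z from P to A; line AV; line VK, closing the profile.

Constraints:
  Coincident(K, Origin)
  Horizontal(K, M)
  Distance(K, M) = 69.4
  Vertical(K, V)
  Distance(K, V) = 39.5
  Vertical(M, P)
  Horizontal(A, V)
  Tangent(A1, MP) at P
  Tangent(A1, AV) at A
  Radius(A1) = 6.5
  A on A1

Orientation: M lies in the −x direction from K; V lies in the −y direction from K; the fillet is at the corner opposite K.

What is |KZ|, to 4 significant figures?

71.03

K and V share the same x with |KV| = 39.5 and V on the −y side, so V = (0.000, -39.50). The virtual corner opposite K is at (-69.40, -39.50). Tangency of A1 to MP means the radius ZP is perpendicular to MP and the tangent condition forces ZA to be normal to AV, with radius 6.5, so the center Z sits 6.5 in from both sides at Z = (-62.90, -33.00). Then |KZ| = |Z − K| = 71.03.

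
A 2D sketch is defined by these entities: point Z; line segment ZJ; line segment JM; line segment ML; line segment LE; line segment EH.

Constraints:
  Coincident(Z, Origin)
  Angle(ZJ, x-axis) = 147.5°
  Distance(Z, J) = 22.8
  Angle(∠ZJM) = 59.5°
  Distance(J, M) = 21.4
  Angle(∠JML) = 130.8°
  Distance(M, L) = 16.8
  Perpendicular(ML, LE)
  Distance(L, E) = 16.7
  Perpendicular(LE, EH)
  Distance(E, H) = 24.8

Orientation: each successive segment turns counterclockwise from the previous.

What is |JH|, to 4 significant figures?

6.004

Z is at the origin; ZJ runs at 147.5° with length 22.8, so J = (-19.23, 12.25). ∠ZJM = 59.5° gives JM at -92.00° from the x-axis; with |JM| = 21.4, M = (-19.98, -9.137). ∠JML = 130.8° gives ML at -42.80° from the x-axis; with |ML| = 16.8, L = (-7.650, -20.55). ML is perpendicular to LE, so LE runs at 47.20°; with |LE| = 16.7, E = (3.697, -8.298). The perpendicularity gives EH at right angles to LE, so EH runs at 137.2°; with |EH| = 24.8, H = (-14.50, 8.552). Then |JH| = |H − J| = 6.004.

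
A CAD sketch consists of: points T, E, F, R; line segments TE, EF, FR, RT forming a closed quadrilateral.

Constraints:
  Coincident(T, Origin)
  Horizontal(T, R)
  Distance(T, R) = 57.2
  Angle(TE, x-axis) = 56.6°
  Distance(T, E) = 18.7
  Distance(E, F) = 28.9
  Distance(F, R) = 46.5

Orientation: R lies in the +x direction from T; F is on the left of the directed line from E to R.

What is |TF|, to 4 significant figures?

47.49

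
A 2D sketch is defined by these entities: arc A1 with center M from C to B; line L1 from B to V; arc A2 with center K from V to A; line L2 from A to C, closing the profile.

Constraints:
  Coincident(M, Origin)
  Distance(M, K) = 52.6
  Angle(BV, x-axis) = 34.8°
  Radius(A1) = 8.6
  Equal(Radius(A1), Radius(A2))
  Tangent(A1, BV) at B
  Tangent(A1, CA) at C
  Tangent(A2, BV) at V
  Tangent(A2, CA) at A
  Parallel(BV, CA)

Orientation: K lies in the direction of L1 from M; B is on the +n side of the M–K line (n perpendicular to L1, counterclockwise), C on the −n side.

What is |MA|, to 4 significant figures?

53.30

The slot axis is L1's direction at 34.8°, so u = (cos 34.8°, sin 34.8°) = (0.8211, 0.5707) and n = (−sin 34.8°, cos 34.8°) = (-0.5707, 0.8211). M is at the origin and K lies 52.6 along u from M, so K = 52.6·u = (43.19, 30.02). Tangency of A1 to both parallel lines with radius 8.6 puts B and C at M ± 8.6·n: B = (-4.908, 7.062), C = (4.908, -7.062). Equal radii place V and A the same way about K: V = K + 8.6·n = (38.28, 37.08), A = K − 8.6·n = (48.10, 22.96). Then |MA| = |A − M| = 53.30.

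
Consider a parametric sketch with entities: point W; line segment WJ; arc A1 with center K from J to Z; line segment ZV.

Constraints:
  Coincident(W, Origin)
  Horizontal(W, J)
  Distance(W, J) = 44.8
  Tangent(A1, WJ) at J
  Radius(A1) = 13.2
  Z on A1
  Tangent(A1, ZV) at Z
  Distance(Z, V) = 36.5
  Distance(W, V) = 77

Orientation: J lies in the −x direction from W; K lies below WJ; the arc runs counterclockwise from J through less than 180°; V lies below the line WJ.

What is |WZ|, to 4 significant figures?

59.38

Checks: |KZ| = 13.20 ✓; ∠(KZ, ZV) = 90.00° ✓; |ZV| = 36.50 ✓; |WV| = 77.00 ✓.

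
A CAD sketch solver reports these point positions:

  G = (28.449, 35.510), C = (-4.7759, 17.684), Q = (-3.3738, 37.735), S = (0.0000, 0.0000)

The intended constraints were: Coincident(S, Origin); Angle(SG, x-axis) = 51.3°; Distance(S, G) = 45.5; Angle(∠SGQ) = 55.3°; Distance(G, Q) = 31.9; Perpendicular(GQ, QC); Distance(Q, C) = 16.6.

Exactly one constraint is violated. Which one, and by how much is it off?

Distance(Q, C) = 16.6 — off by 3.50.

S = (0.00, 0.00) ✓; SG at 51.30° ✓; |SG| = 45.50 ✓; ∠SGQ = 55.30° ✓; |GQ| = 31.90 ✓; ∠(GQ, QC) = 90.00° ✓; |QC| = 20.10 ✗.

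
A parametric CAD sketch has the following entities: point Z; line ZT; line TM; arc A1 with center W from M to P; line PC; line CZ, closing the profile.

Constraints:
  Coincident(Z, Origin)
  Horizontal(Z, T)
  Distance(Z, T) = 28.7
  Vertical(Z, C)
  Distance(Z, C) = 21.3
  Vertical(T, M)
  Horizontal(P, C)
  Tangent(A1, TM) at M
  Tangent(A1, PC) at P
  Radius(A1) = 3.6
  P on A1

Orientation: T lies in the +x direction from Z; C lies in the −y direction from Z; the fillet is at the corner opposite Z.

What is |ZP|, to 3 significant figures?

32.9

Z is at the origin; Z and T share the same y with |ZT| = 28.7 and T on the +x side, so T = (28.7, 0.00). Z and C share the same x with |ZC| = 21.3 and C on the −y side, so C = (0.00, -21.3). The virtual corner opposite Z is at (28.7, -21.3). Since A1 is tangent to TM there, WM ⟂ TM and the tangent condition forces WP to be normal to PC, with radius 3.6, so the center W sits 3.6 in from both sides at W = (25.1, -17.7). That places the tangent points at M = (28.7, -17.7) on TM and P = (25.1, -21.3) on PC. Then |ZP| = |P − Z| = 32.9.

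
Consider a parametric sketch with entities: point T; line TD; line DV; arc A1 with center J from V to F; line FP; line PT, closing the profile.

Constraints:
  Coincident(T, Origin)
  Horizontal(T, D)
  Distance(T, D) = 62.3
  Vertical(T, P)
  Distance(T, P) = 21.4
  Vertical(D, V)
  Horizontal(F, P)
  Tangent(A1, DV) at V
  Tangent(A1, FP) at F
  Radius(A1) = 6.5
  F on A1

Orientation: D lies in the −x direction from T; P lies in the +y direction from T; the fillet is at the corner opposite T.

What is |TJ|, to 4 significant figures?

57.76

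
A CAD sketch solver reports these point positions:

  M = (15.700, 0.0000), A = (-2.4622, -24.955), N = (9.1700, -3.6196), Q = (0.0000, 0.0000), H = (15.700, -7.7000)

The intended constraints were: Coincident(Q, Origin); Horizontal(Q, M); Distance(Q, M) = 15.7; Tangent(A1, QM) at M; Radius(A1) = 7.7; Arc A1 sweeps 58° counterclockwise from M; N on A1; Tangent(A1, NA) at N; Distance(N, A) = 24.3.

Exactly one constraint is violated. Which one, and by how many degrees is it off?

Tangent(A1, NA) at N — off by 3.40°.

Q = (0.00, 0.00) ✓; Q.y = 0.00, M.y = 0.00 ✓; |QM| = 15.70 ✓; ∠(HM, MQ) = 90.00° ✓; |HM| = 7.700 ✓; bearing(H→N) − bearing(H→M) = 58.00° ✓; |HN| = 7.700 ✓; ∠(HN, NA) = 86.60° ✗; |NA| = 24.30 ✓.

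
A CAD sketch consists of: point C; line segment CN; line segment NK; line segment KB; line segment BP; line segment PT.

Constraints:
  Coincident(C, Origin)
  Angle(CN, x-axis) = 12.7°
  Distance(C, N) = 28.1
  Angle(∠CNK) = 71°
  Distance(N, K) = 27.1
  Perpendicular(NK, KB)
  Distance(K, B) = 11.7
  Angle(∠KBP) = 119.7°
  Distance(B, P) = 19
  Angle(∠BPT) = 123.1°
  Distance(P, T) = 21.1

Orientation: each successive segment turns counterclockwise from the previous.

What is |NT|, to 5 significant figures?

14.082

C is at the origin; CN runs at 12.7° with length 28.1, so N = (27.413, 6.1777). ∠CNK = 71.0° gives NK at 121.70° from the x-axis; with |NK| = 27.1, K = (13.172, 29.235). The perpendicularity gives KB at right angles to NK, so KB runs at -148.30°; with |KB| = 11.7, B = (3.2177, 23.087). ∠KBP = 119.7° gives BP at -88.000° from the x-axis; with |BP| = 19.0, P = (3.8808, 4.0982). ∠BPT = 123.1° gives PT at -31.100° from the x-axis; with |PT| = 21.1, T = (21.948, -6.8006). Then |NT| = |T − N| = 14.082.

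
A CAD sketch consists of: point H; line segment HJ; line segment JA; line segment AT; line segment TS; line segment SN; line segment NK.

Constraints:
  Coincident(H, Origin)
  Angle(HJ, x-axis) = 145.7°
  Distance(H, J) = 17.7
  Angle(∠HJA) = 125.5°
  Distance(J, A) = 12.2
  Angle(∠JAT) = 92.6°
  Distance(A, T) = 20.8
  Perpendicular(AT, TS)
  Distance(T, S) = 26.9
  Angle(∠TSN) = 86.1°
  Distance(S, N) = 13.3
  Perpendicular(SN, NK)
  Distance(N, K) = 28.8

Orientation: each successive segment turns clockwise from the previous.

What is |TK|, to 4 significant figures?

11.64

∠TSN = 86.1° gives SN at 179.9° from the x-axis; with |SN| = 13.3, N = (-5.640, -3.267). The perpendicularity gives NK at right angles to SN, so NK runs at 89.90°; with |NK| = 28.8, K = (-5.590, 25.53). Then |TK| = |K − T| = 11.64.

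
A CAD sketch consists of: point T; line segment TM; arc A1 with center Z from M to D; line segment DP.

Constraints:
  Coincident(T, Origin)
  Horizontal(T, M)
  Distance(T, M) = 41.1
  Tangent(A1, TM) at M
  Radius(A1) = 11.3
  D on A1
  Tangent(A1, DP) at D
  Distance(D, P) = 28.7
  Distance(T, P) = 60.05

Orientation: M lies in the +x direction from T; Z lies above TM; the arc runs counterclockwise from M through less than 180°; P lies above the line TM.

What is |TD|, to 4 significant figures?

53.91

Checks: |TM| = 41.10 ✓; |ZD| = 11.30 ✓; ∠(ZD, DP) = 90.00° ✓; |DP| = 28.70 ✓; |TP| = 60.05 ✓.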